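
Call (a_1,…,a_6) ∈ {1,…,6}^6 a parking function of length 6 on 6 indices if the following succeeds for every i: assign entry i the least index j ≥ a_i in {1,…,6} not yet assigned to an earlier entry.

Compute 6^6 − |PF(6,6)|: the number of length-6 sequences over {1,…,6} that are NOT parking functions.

29849

#PF = (6+1−6)·(6+1)^{6−1} = 1 · 16807 = 16807
Check (2,6,6,3,4,4) → sorted (2,3,4,4,6,6): b_1=2>1, not a PF.
6^6 − 16807 = 46656 − 16807 = 29849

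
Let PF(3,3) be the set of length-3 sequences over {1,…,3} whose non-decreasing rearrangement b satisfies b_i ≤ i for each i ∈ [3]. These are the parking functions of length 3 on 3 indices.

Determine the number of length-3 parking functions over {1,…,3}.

16

|PF(3,3)| = (3+1−3)·(3+1)^{3−1} = 1 · 16 = 16 [KW]
One tuple (1,1,3) → sorted (1,1,3): b_i ≤ i ∀i, a PF.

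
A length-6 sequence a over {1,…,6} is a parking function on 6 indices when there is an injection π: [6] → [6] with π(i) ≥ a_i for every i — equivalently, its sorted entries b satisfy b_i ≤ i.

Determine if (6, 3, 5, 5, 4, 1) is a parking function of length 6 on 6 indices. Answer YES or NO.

Rearranged: b = (1, 3, 4, 5, 5, 6).
  b_1=1 ≤ 1
  b_2=3 > 2
  fails at i=2 ⇒ NO

NO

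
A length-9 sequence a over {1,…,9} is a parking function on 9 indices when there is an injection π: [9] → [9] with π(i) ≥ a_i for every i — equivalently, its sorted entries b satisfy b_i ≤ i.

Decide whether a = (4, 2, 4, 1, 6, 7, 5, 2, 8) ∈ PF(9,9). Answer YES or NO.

Order a: b = (1, 2, 2, 4, 4, 5, 6, 7, 8).
  b_1=1 ≤ 1
  b_2=2 ≤ 2
  b_3=2 ≤ 3
  b_4=4 ≤ 4
  b_5=4 ≤ 5
  b_6=5 ≤ 6
  b_7=6 ≤ 7
  b_8=7 ≤ 8
  b_9=8 ≤ 9
All bounds hold ⇒ YES

YES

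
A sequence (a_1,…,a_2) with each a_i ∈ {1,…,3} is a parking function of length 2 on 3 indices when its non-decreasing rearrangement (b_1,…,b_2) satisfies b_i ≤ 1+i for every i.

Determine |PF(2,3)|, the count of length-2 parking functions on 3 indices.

#PF = (4−2)·4^(2−1) = 2·4 = 8 [KW]
One tuple (3,1) → sorted (1,3): b_i ≤ 1+i ∀i, a PF.

8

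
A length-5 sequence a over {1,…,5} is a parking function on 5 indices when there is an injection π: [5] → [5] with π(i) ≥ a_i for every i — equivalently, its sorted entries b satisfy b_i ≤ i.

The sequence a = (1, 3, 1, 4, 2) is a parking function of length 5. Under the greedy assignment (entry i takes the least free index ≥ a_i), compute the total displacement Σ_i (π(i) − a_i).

Σπ = 15 ({1..5} each once); Σa = 1+3+1+4+2 = 11; disp = 15−11 = 4.

4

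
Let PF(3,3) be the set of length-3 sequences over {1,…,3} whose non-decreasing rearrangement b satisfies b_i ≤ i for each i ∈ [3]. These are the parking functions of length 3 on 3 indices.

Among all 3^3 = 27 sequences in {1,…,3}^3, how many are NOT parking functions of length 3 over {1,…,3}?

11

|PF(3,3)| = (3+1−3)·(3+1)^{3−1} = 1 · 16 = 16 [KW]
Check (3,3,3) → sorted (3,3,3): b_1=3>1, not a PF.
Total 27; non-PF = 27−16 = 11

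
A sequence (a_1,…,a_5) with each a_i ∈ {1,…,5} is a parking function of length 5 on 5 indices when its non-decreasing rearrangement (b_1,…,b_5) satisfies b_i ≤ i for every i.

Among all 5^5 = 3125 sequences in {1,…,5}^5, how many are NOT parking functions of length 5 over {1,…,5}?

1829

Count = (5+1−5)·(5+1)^{5−1} = 1·1296 = 1296 (Konheim–Weiss)
Example (5,5,2,4,4) → sorted (2,4,4,5,5): b_1=2>1, not a PF.
5^5 − 1296 = 3125 − 1296 = 1829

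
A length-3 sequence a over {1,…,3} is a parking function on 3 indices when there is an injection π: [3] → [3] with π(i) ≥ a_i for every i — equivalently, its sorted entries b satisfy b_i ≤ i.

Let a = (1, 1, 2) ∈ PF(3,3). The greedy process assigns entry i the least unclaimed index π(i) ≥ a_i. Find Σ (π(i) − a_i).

Σπ(i) = 1+…+3 = 6; Σa = 1+1+2 = 4; disp = 6−4 = 2.

2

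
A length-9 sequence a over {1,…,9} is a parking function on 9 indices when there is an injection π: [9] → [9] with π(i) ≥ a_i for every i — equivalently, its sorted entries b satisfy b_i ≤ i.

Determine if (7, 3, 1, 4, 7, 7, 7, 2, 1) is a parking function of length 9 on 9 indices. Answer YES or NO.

Sorted: b = (1, 1, 2, 3, 4, 7, 7, 7, 7).
  b_1=1 ≤ 1
  b_2=1 ≤ 2
  b_3=2 ≤ 3
  b_4=3 ≤ 4
  b_5=4 ≤ 5
  b_6=7 > 6
  fails at i=6 ⇒ NO

NO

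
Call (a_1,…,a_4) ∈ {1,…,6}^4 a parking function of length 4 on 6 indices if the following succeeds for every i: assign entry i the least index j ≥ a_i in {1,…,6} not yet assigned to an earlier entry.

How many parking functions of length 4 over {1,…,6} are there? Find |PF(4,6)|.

|PF| = (6+1−4)·(6+1)^{4−1} = 3·343 = 1029 (Konheim–Weiss)
E.g. (3,5,4,3) → sorted (3,3,4,5): b_i ≤ 2+i ∀i, a PF.

1029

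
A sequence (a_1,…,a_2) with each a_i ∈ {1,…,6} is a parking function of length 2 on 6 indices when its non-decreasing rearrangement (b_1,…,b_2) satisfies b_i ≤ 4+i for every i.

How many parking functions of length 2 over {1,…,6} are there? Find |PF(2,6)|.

35

Count = (6+1−2)·(6+1)^{2−1} = 5 · 7 = 35 (Konheim–Weiss)
Check (3,5) → sorted (3,5): b_i ≤ 4+i ∀i, a PF.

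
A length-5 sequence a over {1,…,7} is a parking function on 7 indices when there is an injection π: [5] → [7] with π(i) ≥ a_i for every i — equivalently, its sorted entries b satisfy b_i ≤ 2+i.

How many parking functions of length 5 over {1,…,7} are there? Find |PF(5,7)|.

12288

Count = 3·8^4 = 3×4096 = 12288 (Pollak)
One tuple (1,3,3,3,5) → sorted (1,3,3,3,5): b_i ≤ 2+i ∀i, a PF.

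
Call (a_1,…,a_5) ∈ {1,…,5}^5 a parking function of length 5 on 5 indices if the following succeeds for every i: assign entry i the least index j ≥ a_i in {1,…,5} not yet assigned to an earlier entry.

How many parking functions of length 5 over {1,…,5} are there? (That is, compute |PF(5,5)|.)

1296

|PF| = (6−5)·6^(5−1) = 1·1296 = 1296 [KW]
Check (2,1,5,4,1) → sorted (1,1,2,4,5): b_i ≤ i ∀i, a PF.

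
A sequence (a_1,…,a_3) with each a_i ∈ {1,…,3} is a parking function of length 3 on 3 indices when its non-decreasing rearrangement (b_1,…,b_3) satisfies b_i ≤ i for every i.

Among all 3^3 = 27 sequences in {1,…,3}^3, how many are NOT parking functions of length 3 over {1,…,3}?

11

|PF(3,3)| = (3−3+1)·(3+1)^(3−1) = 1×16 = 16 (Konheim–Weiss)
E.g. (3,2,3) → sorted (2,3,3): b_1=2>1, not a PF.
3^3 − 16 = 27 − 16 = 11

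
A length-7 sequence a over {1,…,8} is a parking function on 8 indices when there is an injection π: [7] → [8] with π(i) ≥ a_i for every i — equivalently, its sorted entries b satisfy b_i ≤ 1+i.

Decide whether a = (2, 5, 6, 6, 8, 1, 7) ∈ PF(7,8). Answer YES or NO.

Sorted: b = (1, 2, 5, 6, 6, 7, 8).
  b_1=1 ≤ 2
  b_2=2 ≤ 3
  b_3=5 > 4
  fails at i=3 ⇒ NO

NO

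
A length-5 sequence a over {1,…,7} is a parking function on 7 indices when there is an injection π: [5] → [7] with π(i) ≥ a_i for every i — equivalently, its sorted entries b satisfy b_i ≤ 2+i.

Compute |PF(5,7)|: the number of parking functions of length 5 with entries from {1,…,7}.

12288

#PF = (7+1−5)·(7+1)^{5−1} = 3 · 4096 = 12288
One tuple (4,1,4,1,5) → sorted (1,1,4,4,5): b_i ≤ 2+i ∀i, a PF.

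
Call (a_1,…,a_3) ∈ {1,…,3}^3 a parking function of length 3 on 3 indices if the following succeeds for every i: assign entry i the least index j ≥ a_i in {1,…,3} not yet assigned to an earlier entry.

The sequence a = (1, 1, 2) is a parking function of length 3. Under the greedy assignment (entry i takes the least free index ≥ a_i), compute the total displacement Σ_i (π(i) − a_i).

2

Σπ = 3·4/2 = 6 (π permutes [3]); Σa = 1+1+2 = 4; disp = 6−4 = 2.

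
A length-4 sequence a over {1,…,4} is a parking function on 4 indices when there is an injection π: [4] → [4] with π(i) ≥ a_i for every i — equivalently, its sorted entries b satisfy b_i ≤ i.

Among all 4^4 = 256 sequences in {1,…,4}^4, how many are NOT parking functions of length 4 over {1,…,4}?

|PF| = (4−4+1)·(4+1)^(4−1) = 1×125 = 125 [KW]
E.g. (4,3,4,2) → sorted (2,3,4,4): b_1=2>1, not a PF.
So 256 − 125 = 131 fail.

131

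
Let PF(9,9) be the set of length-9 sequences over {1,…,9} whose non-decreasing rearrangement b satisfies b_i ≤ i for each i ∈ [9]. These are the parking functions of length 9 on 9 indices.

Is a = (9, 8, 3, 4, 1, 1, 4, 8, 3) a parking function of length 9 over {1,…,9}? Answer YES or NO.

Rearranged: b = (1, 1, 3, 3, 4, 4, 8, 8, 9).
  b_1=1 ≤ 1
  b_2=1 ≤ 2
  b_3=3 ≤ 3
  b_4=3 ≤ 4
  b_5=4 ≤ 5
  b_6=4 ≤ 6
  b_7=8 > 7
  fails at i=7 ⇒ NO

NO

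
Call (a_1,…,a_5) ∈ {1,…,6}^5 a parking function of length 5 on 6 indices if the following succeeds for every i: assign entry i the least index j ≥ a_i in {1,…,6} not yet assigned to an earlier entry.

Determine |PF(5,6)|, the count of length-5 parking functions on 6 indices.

4802

|PF(5,6)| = (7−5)·7^(5−1) = 2 · 2401 = 4802 (Konheim–Weiss)
One tuple (3,5,5,3,1) → sorted (1,3,3,5,5): b_i ≤ 1+i ∀i, a PF.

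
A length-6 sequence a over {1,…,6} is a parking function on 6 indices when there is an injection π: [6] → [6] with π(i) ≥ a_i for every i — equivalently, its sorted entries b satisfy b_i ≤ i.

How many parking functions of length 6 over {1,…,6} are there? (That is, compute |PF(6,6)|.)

16807

Count = (6+1−6)·(6+1)^{6−1} = 1·16807 = 16807
Example (1,1,6,2,2,4) → sorted (1,1,2,2,4,6): b_i ≤ i ∀i, a PF.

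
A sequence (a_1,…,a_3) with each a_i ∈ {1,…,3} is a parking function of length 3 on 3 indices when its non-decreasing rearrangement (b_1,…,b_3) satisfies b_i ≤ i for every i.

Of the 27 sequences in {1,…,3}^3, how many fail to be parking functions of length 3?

|PF(3,3)| = (3+1−3)·(3+1)^{3−1} = 1·16 = 16 (Konheim–Weiss)
Example (2,3,3) → sorted (2,3,3): b_1=2>1, not a PF.
So 27 − 16 = 11 fail.

11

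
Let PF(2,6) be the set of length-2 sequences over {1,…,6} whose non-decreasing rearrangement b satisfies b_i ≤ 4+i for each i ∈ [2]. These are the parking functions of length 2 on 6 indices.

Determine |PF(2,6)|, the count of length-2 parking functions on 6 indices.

35

Count = (6+1−2)·(6+1)^{2−1} = 5×7 = 35 [KW]
E.g. (1,2) → sorted (1,2): b_i ≤ 4+i ∀i, a PF.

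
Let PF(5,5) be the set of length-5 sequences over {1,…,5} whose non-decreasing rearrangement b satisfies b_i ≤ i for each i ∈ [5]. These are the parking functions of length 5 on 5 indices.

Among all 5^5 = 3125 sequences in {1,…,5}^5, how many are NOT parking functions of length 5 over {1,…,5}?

|PF(5,5)| = 1·6^4 = 1·1296 = 1296 (Pollak)
One tuple (5,5,3,3,1) → sorted (1,3,3,5,5): b_2=3>2, not a PF.
So 3125 − 1296 = 1829 fail.

1829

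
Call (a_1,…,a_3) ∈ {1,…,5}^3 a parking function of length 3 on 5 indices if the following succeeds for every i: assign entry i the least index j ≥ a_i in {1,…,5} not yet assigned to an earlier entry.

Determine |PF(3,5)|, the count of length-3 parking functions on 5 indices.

108

Count = 3·6^2 = 3×36 = 108 [KW]
Check (5,3,2) → sorted (2,3,5): b_i ≤ 2+i ∀i, a PF.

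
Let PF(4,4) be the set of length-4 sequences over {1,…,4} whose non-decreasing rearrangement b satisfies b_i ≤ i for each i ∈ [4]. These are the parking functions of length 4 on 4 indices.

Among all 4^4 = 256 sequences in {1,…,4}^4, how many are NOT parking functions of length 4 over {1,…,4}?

131

|PF(4,4)| = (5−4)·5^(4−1) = 1 · 125 = 125 (Konheim–Weiss)
One tuple (2,2,3,2) → sorted (2,2,2,3): b_1=2>1, not a PF.
So 256 − 125 = 131 fail.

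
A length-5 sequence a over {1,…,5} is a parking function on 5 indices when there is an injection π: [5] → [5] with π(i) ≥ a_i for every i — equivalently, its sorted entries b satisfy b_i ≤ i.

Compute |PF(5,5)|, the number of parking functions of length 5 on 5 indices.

1296

#PF = 1·6^4 = 1 · 1296 = 1296 (Pollak)
E.g. (2,1,1,1,1) → sorted (1,1,1,1,2): b_i ≤ i ∀i, a PF.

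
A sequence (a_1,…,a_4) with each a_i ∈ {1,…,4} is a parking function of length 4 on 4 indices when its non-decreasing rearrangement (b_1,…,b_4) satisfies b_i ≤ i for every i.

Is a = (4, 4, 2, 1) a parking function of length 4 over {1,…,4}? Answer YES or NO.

NO

Rearranged: b = (1, 2, 4, 4).
  b_1=1 ≤ 1
  b_2=2 ≤ 2
  b_3=4 > 3
  fails at i=3 ⇒ NO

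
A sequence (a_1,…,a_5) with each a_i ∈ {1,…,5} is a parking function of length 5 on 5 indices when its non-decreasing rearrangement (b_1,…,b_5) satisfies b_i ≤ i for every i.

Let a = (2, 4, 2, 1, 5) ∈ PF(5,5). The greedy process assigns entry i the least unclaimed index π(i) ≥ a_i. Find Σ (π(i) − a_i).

Σπ = 5·6/2 = 15 (π permutes [5]); Σa = 2+4+2+1+5 = 14; disp = 15−14 = 1.

1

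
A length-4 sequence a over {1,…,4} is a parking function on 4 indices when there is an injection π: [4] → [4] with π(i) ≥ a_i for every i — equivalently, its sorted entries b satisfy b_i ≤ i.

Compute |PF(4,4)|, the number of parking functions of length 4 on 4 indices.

#PF = (4−4+1)·(4+1)^(4−1) = 1·125 = 125 (Pollak)
E.g. (4,1,3,1) → sorted (1,1,3,4): b_i ≤ i ∀i, a PF.

125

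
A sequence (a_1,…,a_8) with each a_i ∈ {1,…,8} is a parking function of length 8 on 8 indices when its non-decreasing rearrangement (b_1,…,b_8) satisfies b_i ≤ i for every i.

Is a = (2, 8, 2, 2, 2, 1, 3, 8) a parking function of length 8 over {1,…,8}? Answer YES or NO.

Sorted: b = (1, 2, 2, 2, 2, 3, 8, 8).
  b_1=1 ≤ 1
  b_2=2 ≤ 2
  b_3=2 ≤ 3
  b_4=2 ≤ 4
  b_5=2 ≤ 5
  b_6=3 ≤ 6
  b_7=8 > 7
  fails at i=7 ⇒ NO

NO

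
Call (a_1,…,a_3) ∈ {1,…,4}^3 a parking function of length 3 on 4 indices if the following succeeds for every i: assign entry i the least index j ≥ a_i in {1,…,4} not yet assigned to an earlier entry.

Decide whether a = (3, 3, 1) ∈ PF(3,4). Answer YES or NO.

Order a: b = (1, 3, 3).
  b_1=1 ≤ 2
  b_2=3 ≤ 3
  b_3=3 ≤ 4
All bounds hold ⇒ YES

YES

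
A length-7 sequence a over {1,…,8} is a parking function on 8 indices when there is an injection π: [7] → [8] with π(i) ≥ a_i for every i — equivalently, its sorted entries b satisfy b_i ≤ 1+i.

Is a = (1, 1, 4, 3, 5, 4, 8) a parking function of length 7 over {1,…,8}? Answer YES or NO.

YES

Order a: b = (1, 1, 3, 4, 4, 5, 8).
  b_1=1 ≤ 2
  b_2=1 ≤ 3
  b_3=3 ≤ 4
  b_4=4 ≤ 5
  b_5=4 ≤ 6
  b_6=5 ≤ 7
  b_7=8 ≤ 8
All bounds hold ⇒ YES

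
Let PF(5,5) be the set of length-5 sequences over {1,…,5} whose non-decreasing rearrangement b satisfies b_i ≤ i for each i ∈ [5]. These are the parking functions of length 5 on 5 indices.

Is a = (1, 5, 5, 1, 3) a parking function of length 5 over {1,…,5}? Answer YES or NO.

Order a: b = (1, 1, 3, 5, 5).
  b_1=1 ≤ 1
  b_2=1 ≤ 2
  b_3=3 ≤ 3
  b_4=5 > 4
  fails at i=4 ⇒ NO

NO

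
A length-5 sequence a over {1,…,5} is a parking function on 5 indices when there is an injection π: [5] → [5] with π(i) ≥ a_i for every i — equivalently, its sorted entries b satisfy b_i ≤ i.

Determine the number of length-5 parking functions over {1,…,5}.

1296

Count = (5−5+1)·(5+1)^(5−1) = 1×1296 = 1296
E.g. (1,3,2,3,2) → sorted (1,2,2,3,3): b_i ≤ i ∀i, a PF.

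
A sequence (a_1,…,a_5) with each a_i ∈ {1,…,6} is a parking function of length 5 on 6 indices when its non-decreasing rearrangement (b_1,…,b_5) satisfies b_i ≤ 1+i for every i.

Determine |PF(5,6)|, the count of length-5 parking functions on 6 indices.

4802

Count = (6−5+1)·(6+1)^(5−1) = 2×2401 = 4802 (Konheim–Weiss)
One tuple (1,1,5,3,5) → sorted (1,1,3,5,5): b_i ≤ 1+i ∀i, a PF.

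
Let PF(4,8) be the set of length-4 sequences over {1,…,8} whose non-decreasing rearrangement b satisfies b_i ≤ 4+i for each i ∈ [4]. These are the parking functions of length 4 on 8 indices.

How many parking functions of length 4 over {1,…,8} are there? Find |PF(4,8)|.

|PF(4,8)| = (8−4+1)·(8+1)^(4−1) = 5×729 = 3645 (Pollak)
Check (2,1,4,6) → sorted (1,2,4,6): b_i ≤ 4+i ∀i, a PF.

3645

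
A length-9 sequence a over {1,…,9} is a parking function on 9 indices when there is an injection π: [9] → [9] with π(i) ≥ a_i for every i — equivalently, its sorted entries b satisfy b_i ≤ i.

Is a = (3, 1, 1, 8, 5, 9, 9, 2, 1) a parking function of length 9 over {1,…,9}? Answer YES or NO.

Order a: b = (1, 1, 1, 2, 3, 5, 8, 9, 9).
  b_1=1 ≤ 1
  b_2=1 ≤ 2
  b_3=1 ≤ 3
  b_4=2 ≤ 4
  b_5=3 ≤ 5
  b_6=5 ≤ 6
  b_7=8 > 7
  fails at i=7 ⇒ NO

NO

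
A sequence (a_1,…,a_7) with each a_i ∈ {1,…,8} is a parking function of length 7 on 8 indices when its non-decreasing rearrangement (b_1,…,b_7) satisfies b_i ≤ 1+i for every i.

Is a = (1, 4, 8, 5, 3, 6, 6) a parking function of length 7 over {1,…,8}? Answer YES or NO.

YES

Sorted: b = (1, 3, 4, 5, 6, 6, 8).
  b_1=1 ≤ 2
  b_2=3 ≤ 3
  b_3=4 ≤ 4
  b_4=5 ≤ 5
  b_5=6 ≤ 6
  b_6=6 ≤ 7
  b_7=8 ≤ 8
All bounds hold ⇒ YES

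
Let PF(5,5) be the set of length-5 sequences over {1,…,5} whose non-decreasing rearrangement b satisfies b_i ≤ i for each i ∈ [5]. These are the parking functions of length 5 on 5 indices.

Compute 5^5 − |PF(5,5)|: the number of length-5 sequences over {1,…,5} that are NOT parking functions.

|PF| = 1·6^4 = 1·1296 = 1296 (Konheim–Weiss)
E.g. (5,5,3,5,4) → sorted (3,4,5,5,5): b_1=3>1, not a PF.
So 3125 − 1296 = 1829 fail.

1829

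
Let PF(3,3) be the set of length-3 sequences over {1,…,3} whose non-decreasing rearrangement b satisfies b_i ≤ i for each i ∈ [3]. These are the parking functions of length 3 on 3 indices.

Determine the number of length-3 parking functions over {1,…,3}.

#PF = (4−3)·4^(3−1) = 1 · 16 = 16 (Konheim–Weiss)
Check (3,2,1) → sorted (1,2,3): b_i ≤ i ∀i, a PF.

16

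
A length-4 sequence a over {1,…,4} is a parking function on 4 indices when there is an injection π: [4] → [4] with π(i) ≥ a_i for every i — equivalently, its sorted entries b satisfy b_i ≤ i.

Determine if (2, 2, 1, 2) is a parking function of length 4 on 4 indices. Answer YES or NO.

YES

Order a: b = (1, 2, 2, 2).
  b_1=1 ≤ 1
  b_2=2 ≤ 2
  b_3=2 ≤ 3
  b_4=2 ≤ 4
All bounds hold ⇒ YES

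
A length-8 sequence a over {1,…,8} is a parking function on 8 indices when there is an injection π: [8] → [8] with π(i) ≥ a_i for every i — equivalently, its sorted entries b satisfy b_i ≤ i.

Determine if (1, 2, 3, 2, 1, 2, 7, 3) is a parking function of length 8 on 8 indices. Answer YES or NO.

Order a: b = (1, 1, 2, 2, 2, 3, 3, 7).
  b_1=1 ≤ 1
  b_2=1 ≤ 2
  b_3=2 ≤ 3
  b_4=2 ≤ 4
  b_5=2 ≤ 5
  b_6=3 ≤ 6
  b_7=3 ≤ 7
  b_8=7 ≤ 8
All bounds hold ⇒ YES

YES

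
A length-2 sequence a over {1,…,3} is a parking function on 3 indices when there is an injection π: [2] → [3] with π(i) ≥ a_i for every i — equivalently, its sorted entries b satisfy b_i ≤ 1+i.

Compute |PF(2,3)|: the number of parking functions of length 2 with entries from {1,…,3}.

8

#PF = (3−2+1)·(3+1)^(2−1) = 2·4 = 8 [KW]
Example (2,3) → sorted (2,3): b_i ≤ 1+i ∀i, a PF.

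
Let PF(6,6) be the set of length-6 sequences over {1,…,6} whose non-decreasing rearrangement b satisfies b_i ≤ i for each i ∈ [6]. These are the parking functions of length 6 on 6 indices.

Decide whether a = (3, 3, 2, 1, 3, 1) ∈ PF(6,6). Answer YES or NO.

YES

Sorted: b = (1, 1, 2, 3, 3, 3).
  b_1=1 ≤ 1
  b_2=1 ≤ 2
  b_3=2 ≤ 3
  b_4=3 ≤ 4
  b_5=3 ≤ 5
  b_6=3 ≤ 6
All bounds hold ⇒ YES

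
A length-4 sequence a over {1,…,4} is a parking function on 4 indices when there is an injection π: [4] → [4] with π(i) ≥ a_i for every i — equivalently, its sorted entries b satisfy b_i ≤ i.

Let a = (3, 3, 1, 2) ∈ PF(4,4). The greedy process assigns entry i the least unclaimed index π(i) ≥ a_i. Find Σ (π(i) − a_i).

1

Σπ = 4·5/2 = 10 (π permutes [4]); Σa = 3+3+1+2 = 9; disp = 10−9 = 1.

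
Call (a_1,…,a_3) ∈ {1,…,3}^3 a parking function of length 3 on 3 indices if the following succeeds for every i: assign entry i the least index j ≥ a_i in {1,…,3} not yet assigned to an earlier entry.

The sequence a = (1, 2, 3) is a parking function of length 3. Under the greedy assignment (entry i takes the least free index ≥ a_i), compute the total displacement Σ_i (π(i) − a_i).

0

Σπ = 6 ({1..3} each once); Σa = 1+2+3 = 6; disp = 6−6 = 0.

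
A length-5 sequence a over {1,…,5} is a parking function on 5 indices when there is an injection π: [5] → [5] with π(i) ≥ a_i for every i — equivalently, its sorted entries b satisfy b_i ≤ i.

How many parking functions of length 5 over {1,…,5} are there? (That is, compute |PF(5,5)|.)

1296

|PF(5,5)| = (5+1−5)·(5+1)^{5−1} = 1 · 1296 = 1296
One tuple (3,1,3,2,2) → sorted (1,2,2,3,3): b_i ≤ i ∀i, a PF.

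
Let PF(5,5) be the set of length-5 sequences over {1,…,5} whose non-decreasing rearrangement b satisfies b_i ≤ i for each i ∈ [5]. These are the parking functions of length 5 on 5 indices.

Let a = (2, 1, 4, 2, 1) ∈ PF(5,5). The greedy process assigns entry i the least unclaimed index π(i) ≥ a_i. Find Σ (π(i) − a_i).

Σπ = 5·6/2 = 15 (π permutes [5]); Σa = 2+1+4+2+1 = 10; disp = 15−10 = 5.

5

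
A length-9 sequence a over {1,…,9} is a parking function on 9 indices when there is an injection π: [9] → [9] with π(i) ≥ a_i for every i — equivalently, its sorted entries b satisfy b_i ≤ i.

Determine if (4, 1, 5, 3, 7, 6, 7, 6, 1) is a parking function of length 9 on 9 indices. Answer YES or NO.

Sorted: b = (1, 1, 3, 4, 5, 6, 6, 7, 7).
  b_1=1 ≤ 1
  b_2=1 ≤ 2
  b_3=3 ≤ 3
  b_4=4 ≤ 4
  b_5=5 ≤ 5
  b_6=6 ≤ 6
  b_7=6 ≤ 7
  b_8=7 ≤ 8
  b_9=7 ≤ 9
All bounds hold ⇒ YES

YES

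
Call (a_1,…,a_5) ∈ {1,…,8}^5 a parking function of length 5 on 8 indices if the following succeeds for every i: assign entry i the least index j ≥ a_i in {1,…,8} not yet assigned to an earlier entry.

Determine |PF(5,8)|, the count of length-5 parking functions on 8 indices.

|PF| = (8+1−5)·(8+1)^{5−1} = 4·6561 = 26244 (Konheim–Weiss)
Example (2,5,7,2,3) → sorted (2,2,3,5,7): b_i ≤ 3+i ∀i, a PF.

26244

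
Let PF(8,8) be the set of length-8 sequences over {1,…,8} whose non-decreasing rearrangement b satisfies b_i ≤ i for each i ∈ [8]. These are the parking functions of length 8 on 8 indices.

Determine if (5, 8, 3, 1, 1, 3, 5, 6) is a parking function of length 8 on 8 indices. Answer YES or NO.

Rearranged: b = (1, 1, 3, 3, 5, 5, 6, 8).
  b_1=1 ≤ 1
  b_2=1 ≤ 2
  b_3=3 ≤ 3
  b_4=3 ≤ 4
  b_5=5 ≤ 5
  b_6=5 ≤ 6
  b_7=6 ≤ 7
  b_8=8 ≤ 8
All bounds hold ⇒ YES

YES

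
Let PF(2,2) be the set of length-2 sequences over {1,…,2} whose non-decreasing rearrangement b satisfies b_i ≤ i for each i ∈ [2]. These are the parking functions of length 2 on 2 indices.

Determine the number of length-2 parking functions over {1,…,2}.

3

Count = 1·3^1 = 1×3 = 3 (Pollak)
Check (2,1) → sorted (1,2): b_i ≤ i ∀i, a PF.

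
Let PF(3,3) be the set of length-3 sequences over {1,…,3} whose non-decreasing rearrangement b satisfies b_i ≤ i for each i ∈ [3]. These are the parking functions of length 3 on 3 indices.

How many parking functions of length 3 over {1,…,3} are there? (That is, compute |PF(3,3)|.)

16

#PF = (3+1−3)·(3+1)^{3−1} = 1 · 16 = 16 (Konheim–Weiss)
Example (3,2,1) → sorted (1,2,3): b_i ≤ i ∀i, a PF.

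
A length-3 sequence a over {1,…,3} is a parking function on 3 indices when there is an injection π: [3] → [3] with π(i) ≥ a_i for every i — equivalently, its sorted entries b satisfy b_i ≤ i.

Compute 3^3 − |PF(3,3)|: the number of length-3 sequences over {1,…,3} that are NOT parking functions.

11

#PF = (3+1−3)·(3+1)^{3−1} = 1·16 = 16
Check (3,3,3) → sorted (3,3,3): b_1=3>1, not a PF.
Total 27; non-PF = 27−16 = 11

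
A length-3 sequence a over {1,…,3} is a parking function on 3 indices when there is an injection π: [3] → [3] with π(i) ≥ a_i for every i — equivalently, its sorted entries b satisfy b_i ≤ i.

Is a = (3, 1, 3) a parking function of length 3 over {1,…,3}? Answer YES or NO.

Sorted: b = (1, 3, 3).
  b_1=1 ≤ 1
  b_2=3 > 2
  fails at i=2 ⇒ NO

NO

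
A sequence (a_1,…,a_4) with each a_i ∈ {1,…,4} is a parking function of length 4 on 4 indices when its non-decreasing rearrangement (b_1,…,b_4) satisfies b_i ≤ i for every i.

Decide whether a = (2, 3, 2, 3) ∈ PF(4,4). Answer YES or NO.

Rearranged: b = (2, 2, 3, 3).
  b_1=2 > 1
  fails at i=1 ⇒ NO

NO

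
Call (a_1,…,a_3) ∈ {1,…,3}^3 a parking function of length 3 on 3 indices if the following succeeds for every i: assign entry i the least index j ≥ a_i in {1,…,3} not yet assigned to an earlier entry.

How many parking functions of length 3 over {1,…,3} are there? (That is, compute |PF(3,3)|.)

16

|PF(3,3)| = (3+1−3)·(3+1)^{3−1} = 1×16 = 16 (Pollak)
Check (1,1,1) → sorted (1,1,1): b_i ≤ i ∀i, a PF.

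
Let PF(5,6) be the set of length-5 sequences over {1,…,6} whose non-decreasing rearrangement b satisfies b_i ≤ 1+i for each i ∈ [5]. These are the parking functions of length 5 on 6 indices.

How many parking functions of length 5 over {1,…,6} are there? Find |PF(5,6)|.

Count = (7−5)·7^(5−1) = 2×2401 = 4802
One tuple (1,1,4,2,2) → sorted (1,1,2,2,4): b_i ≤ 1+i ∀i, a PF.

4802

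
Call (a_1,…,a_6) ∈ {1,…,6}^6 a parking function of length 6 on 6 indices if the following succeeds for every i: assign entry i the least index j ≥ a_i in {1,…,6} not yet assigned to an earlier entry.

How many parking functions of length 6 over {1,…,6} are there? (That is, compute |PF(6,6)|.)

16807

|PF(6,6)| = (6−6+1)·(6+1)^(6−1) = 1·16807 = 16807 [KW]
One tuple (2,2,1,4,5,3) → sorted (1,2,2,3,4,5): b_i ≤ i ∀i, a PF.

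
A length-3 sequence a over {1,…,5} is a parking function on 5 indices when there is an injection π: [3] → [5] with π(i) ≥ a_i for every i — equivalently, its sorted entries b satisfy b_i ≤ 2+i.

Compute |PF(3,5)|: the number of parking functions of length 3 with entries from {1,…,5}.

108

|PF| = (5+1−3)·(5+1)^{3−1} = 3×36 = 108 (Konheim–Weiss)
E.g. (5,2,4) → sorted (2,4,5): b_i ≤ 2+i ∀i, a PF.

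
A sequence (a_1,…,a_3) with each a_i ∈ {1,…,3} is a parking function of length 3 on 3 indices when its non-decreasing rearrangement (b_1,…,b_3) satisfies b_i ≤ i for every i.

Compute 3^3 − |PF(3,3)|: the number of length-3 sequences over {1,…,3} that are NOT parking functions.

11

Count = (4−3)·4^(3−1) = 1·16 = 16 (Pollak)
One tuple (3,3,2) → sorted (2,3,3): b_1=2>1, not a PF.
So 27 − 16 = 11 fail.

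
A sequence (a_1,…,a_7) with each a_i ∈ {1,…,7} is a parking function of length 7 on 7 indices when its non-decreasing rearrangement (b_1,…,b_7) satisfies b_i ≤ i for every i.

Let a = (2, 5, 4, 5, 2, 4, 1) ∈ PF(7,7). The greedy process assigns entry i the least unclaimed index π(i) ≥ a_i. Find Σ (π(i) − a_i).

Σπ(i) = 1+…+7 = 28; Σa = 2+5+4+5+2+4+1 = 23; disp = 28−23 = 5.

5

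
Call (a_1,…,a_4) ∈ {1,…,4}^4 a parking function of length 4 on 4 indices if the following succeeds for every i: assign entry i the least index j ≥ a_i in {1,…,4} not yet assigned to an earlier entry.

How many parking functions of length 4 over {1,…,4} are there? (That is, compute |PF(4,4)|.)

125

Count = (4−4+1)·(4+1)^(4−1) = 1·125 = 125 (Konheim–Weiss)
Check (1,1,2,1) → sorted (1,1,1,2): b_i ≤ i ∀i, a PF.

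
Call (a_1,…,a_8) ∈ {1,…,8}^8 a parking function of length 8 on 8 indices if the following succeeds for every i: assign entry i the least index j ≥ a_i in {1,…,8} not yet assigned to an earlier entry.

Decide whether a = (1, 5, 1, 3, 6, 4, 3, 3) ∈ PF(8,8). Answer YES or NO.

YES

Rearranged: b = (1, 1, 3, 3, 3, 4, 5, 6).
  b_1=1 ≤ 1
  b_2=1 ≤ 2
  b_3=3 ≤ 3
  b_4=3 ≤ 4
  b_5=3 ≤ 5
  b_6=4 ≤ 6
  b_7=5 ≤ 7
  b_8=6 ≤ 8
All bounds hold ⇒ YES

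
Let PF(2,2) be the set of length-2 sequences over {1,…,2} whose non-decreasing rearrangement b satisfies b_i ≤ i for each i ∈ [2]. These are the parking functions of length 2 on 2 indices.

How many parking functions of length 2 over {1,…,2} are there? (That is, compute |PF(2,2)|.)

3

|PF| = 1·3^1 = 1×3 = 3 [KW]
One tuple (1,1) → sorted (1,1): b_i ≤ i ∀i, a PF.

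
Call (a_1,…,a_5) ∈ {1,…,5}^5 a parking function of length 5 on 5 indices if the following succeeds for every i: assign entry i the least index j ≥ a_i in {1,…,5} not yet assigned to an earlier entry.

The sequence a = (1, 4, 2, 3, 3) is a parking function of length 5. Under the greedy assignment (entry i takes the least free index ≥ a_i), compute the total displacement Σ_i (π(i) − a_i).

2

Σπ(i) = 1+…+5 = 15; Σa = 1+4+2+3+3 = 13; disp = 15−13 = 2.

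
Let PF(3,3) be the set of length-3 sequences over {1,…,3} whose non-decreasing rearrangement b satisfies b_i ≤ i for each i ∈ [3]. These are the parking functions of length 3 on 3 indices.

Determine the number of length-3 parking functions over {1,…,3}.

16

Count = (3−3+1)·(3+1)^(3−1) = 1 · 16 = 16 (Pollak)
Example (1,2,1) → sorted (1,1,2): b_i ≤ i ∀i, a PF.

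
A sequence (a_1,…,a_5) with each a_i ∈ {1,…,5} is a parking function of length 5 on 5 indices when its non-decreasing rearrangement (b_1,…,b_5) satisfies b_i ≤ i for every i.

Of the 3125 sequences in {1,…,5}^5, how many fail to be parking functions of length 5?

1829

Count = (5+1−5)·(5+1)^{5−1} = 1 · 1296 = 1296 [KW]
One tuple (4,4,5,2,4) → sorted (2,4,4,4,5): b_1=2>1, not a PF.
Total 3125; non-PF = 3125−1296 = 1829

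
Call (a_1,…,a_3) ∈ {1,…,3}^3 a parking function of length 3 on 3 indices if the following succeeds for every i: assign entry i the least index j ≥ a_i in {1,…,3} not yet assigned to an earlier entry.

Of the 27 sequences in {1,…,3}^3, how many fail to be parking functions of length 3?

|PF(3,3)| = 1·4^2 = 1 · 16 = 16 [KW]
Check (3,3,2) → sorted (2,3,3): b_1=2>1, not a PF.
So 27 − 16 = 11 fail.

11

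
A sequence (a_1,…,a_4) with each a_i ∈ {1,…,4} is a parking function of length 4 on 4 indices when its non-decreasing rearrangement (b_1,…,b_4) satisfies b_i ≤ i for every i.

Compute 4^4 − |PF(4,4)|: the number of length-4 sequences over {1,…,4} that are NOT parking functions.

|PF| = (4+1−4)·(4+1)^{4−1} = 1 · 125 = 125 (Konheim–Weiss)
One tuple (3,2,2,3) → sorted (2,2,3,3): b_1=2>1, not a PF.
So 256 − 125 = 131 fail.

131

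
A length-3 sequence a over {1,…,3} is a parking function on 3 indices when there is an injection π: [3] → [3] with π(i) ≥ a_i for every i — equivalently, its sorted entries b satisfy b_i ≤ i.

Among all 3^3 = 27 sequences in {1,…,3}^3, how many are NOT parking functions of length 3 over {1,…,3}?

11

#PF = (4−3)·4^(3−1) = 1 · 16 = 16 [KW]
E.g. (3,3,3) → sorted (3,3,3): b_1=3>1, not a PF.
3^3 − 16 = 27 − 16 = 11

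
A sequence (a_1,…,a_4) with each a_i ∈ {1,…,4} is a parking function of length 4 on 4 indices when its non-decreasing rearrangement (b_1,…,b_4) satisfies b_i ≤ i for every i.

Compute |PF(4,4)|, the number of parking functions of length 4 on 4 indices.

125

#PF = 1·5^3 = 1 · 125 = 125 [KW]
Check (2,2,1,3) → sorted (1,2,2,3): b_i ≤ i ∀i, a PF.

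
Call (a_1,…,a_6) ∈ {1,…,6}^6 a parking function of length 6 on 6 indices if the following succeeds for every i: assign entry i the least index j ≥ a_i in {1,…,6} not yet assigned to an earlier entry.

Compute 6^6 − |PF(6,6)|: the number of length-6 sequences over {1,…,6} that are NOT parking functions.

29849

|PF| = (6+1−6)·(6+1)^{6−1} = 1 · 16807 = 16807 (Konheim–Weiss)
Check (6,6,2,6,2,3) → sorted (2,2,3,6,6,6): b_1=2>1, not a PF.
So 46656 − 16807 = 29849 fail.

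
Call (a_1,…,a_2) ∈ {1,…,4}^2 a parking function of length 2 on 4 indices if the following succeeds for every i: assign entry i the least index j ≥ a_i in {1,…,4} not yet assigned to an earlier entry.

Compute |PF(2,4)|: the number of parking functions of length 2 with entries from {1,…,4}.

|PF| = (4−2+1)·(4+1)^(2−1) = 3 · 5 = 15 [KW]
E.g. (3,4) → sorted (3,4): b_i ≤ 2+i ∀i, a PF.

15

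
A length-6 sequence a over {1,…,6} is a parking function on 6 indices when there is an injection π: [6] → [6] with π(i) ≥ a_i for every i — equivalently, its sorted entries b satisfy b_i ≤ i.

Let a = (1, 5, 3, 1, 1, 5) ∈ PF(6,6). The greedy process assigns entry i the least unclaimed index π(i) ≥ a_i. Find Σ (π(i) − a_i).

Σπ = 6·7/2 = 21 (π permutes [6]); Σa = 1+5+3+1+1+5 = 16; disp = 21−16 = 5.

5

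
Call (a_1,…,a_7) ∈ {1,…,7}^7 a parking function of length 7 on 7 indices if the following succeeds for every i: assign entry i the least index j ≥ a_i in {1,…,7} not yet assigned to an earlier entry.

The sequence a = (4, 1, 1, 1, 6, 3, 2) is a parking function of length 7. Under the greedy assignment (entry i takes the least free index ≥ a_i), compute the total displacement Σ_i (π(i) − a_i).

10

Σπ(i) = 1+…+7 = 28; Σa = 4+1+1+1+6+3+2 = 18; disp = 28−18 = 10.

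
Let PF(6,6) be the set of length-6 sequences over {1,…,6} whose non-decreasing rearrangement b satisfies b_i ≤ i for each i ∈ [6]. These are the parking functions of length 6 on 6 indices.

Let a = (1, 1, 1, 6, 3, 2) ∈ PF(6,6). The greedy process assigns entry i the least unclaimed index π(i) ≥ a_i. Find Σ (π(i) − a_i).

Σπ = 6·7/2 = 21 (π permutes [6]); Σa = 1+1+1+6+3+2 = 14; disp = 21−14 = 7.

7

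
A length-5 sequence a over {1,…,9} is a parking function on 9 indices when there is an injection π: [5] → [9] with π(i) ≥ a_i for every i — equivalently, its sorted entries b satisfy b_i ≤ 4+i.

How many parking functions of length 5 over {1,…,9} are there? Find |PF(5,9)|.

#PF = 5·10^4 = 5·10000 = 50000
One tuple (9,7,1,3,7) → sorted (1,3,7,7,9): b_i ≤ 4+i ∀i, a PF.

50000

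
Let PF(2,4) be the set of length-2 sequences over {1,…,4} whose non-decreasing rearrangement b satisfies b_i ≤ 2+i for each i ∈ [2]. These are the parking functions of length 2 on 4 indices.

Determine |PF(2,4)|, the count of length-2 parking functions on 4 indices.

Count = (4+1−2)·(4+1)^{2−1} = 3·5 = 15 (Pollak)
One tuple (3,1) → sorted (1,3): b_i ≤ 2+i ∀i, a PF.

15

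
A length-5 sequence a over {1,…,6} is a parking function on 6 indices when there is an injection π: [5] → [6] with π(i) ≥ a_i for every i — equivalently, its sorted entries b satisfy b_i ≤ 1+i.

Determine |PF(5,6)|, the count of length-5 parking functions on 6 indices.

Count = 2·7^4 = 2×2401 = 4802 (Pollak)
Check (2,4,5,2,3) → sorted (2,2,3,4,5): b_i ≤ 1+i ∀i, a PF.

4802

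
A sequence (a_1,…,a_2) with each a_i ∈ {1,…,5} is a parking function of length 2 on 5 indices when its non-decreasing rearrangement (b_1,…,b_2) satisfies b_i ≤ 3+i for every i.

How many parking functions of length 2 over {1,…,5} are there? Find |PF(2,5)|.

|PF(2,5)| = (5−2+1)·(5+1)^(2−1) = 4×6 = 24 (Pollak)
Check (5,3) → sorted (3,5): b_i ≤ 3+i ∀i, a PF.

24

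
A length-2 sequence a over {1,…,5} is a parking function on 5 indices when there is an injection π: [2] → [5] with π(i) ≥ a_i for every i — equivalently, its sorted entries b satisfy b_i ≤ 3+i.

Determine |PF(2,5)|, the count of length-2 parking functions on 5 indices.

24

|PF(2,5)| = 4·6^1 = 4×6 = 24 [KW]
Example (5,3) → sorted (3,5): b_i ≤ 3+i ∀i, a PF.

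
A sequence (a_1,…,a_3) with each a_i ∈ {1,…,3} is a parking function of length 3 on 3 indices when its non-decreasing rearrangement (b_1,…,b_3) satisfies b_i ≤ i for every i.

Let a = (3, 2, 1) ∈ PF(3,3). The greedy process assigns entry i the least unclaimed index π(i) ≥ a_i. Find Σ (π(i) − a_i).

Σπ(i) = 1+…+3 = 6; Σa = 3+2+1 = 6; disp = 6−6 = 0.

0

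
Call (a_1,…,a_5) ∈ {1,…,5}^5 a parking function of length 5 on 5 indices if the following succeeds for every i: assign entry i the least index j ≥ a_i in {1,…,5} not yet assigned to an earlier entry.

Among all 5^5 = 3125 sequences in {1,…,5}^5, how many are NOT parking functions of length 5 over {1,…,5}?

|PF(5,5)| = (6−5)·6^(5−1) = 1×1296 = 1296 (Pollak)
E.g. (5,5,5,3,3) → sorted (3,3,5,5,5): b_1=3>1, not a PF.
Total 3125; non-PF = 3125−1296 = 1829

1829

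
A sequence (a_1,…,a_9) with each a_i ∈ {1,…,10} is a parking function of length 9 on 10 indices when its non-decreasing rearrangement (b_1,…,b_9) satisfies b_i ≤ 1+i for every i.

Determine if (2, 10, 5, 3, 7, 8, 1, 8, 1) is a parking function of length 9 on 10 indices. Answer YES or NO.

YES

Rearranged: b = (1, 1, 2, 3, 5, 7, 8, 8, 10).
  b_1=1 ≤ 2
  b_2=1 ≤ 3
  b_3=2 ≤ 4
  b_4=3 ≤ 5
  b_5=5 ≤ 6
  b_6=7 ≤ 7
  b_7=8 ≤ 8
  b_8=8 ≤ 9
  b_9=10 ≤ 10
All bounds hold ⇒ YES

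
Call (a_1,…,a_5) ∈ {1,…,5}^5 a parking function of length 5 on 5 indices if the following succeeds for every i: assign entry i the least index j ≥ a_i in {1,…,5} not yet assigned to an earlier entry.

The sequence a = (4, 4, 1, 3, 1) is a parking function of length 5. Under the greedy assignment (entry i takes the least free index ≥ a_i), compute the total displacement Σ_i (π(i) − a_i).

Σπ = 5·6/2 = 15 (π permutes [5]); Σa = 4+4+1+3+1 = 13; disp = 15−13 = 2.

2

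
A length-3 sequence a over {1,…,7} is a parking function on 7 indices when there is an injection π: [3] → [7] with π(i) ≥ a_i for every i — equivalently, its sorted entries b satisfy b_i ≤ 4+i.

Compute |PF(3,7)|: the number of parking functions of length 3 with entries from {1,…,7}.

Count = (8−3)·8^(3−1) = 5 · 64 = 320 [KW]
One tuple (6,1,3) → sorted (1,3,6): b_i ≤ 4+i ∀i, a PF.

320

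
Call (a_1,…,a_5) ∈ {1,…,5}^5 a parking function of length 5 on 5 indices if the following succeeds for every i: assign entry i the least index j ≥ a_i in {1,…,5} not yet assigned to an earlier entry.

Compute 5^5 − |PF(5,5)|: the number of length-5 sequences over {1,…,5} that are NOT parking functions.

|PF(5,5)| = 1·6^4 = 1×1296 = 1296 [KW]
Example (5,5,5,1,5) → sorted (1,5,5,5,5): b_2=5>2, not a PF.
5^5 − 1296 = 3125 − 1296 = 1829

1829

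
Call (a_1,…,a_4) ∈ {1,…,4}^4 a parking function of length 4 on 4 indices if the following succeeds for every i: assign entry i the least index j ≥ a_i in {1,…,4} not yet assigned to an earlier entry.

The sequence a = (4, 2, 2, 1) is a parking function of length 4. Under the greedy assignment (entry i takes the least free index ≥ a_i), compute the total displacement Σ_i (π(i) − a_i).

1

Σπ = 4·5/2 = 10 (π permutes [4]); Σa = 4+2+2+1 = 9; disp = 10−9 = 1.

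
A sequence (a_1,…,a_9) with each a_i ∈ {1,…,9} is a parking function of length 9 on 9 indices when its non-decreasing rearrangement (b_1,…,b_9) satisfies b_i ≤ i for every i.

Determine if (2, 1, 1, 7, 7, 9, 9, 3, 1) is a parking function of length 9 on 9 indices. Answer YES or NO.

Sorted: b = (1, 1, 1, 2, 3, 7, 7, 9, 9).
  b_1=1 ≤ 1
  b_2=1 ≤ 2
  b_3=1 ≤ 3
  b_4=2 ≤ 4
  b_5=3 ≤ 5
  b_6=7 > 6
  fails at i=6 ⇒ NO

NO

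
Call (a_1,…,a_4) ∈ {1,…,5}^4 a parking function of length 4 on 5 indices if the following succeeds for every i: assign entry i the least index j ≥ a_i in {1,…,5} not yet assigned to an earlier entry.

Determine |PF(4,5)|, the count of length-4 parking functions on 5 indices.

#PF = (6−4)·6^(4−1) = 2×216 = 432 (Pollak)
Check (2,5,4,2) → sorted (2,2,4,5): b_i ≤ 1+i ∀i, a PF.

432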